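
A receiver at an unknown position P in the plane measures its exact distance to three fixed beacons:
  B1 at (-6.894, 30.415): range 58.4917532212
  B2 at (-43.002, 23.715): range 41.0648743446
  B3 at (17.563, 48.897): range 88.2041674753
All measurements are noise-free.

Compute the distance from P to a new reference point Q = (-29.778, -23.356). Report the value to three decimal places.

eq1: (x + 6.894)² + (y − 30.415)² = 58.4917532212²
eq2: (x + 43.002)² + (y − 23.715)² = 41.0648743446²
eq3: (x − 17.563)² + (y − 48.897)² = 88.2041674753²
eq2−eq3, eq2−eq1 (x²,y² cancel):
  121.130·x + 50.364·y = -5805.848906
  72.216·x + 13.400·y = -3173.935058
det = 121.130·13.400 − 50.364·72.216 = -2013.944624
x = (-5805.848906·13.400 − 50.364·-3173.935058) / -2013.944624 = -40.742774
y = (121.130·-3173.935058 − -5805.848906·72.216) / -2013.944624 = -17.287680
|P − Q| = √((-40.742774 − -29.778)² + (-17.287680 − -23.356)²) = 12.531990

12.532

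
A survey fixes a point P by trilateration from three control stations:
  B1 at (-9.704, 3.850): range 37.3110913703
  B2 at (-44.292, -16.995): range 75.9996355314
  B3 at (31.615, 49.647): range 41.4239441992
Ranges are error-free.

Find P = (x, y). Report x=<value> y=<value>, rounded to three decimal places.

eq1: (x + 9.704)² + (y − 3.850)² = 37.3110913703²
eq2: (x + 44.292)² + (y + 16.995)² = 75.9996355314²
eq3: (x − 31.615)² + (y − 49.647)² = 41.4239441992²
eq1−eq2, eq1−eq3 (x²,y² cancel):
  -69.176·x − 41.690·y = -2242.205889
  82.638·x + 91.594·y = 3031.517104
det = -69.176·91.594 − -41.690·82.638 = -2890.928324
x = (-2242.205889·91.594 − -41.690·3031.517104) / -2890.928324 = 27.322939
y = (-69.176·3031.517104 − -2242.205889·82.638) / -2890.928324 = 8.446013

x=27.323 y=8.446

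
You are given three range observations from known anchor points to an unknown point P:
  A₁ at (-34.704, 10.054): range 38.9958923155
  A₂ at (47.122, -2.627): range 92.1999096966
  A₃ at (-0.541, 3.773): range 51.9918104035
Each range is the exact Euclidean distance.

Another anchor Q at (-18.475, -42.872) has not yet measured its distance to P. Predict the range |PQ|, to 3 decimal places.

27.144

eq1: (x + 34.704)² + (y − 10.054)² = 38.9958923155²
eq2: (x − 47.122)² + (y + 2.627)² = 92.1999096966²
eq3: (x + 0.541)² + (y − 3.773)² = 51.9918104035²
eq3−eq1, eq3−eq2 (x²,y² cancel):
  -68.326·x + 12.562·y = 2473.391054
  95.326·x − 12.800·y = -3584.819196
det = -68.326·-12.800 − 12.562·95.326 = -322.912412
x = (2473.391054·-12.800 − 12.562·-3584.819196) / -322.912412 = -41.413996
y = (-68.326·-3584.819196 − 2473.391054·95.326) / -322.912412 = -28.360263
|P − Q| = √((-41.413996 − -18.475)² + (-28.360263 − -42.872)²) = 27.143840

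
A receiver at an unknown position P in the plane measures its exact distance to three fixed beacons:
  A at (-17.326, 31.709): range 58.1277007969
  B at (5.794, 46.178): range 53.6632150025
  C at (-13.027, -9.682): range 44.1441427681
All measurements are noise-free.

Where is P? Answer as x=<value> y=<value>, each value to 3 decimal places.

eq1: (x + 17.326)² + (y − 31.709)² = 58.1277007969²
eq2: (x − 5.794)² + (y − 46.178)² = 53.6632150025²
eq3: (x + 13.027)² + (y + 9.682)² = 44.1441427681²
eq2−eq3, eq2−eq1 (x²,y² cancel):
  -37.642·x − 111.720·y = -971.498963
  -46.240·x − 28.938·y = -1359.416119
det = -37.642·-28.938 − -111.720·-46.240 = -4076.648604
x = (-971.498963·-28.938 − -111.720·-1359.416119) / -4076.648604 = 30.358450
y = (-37.642·-1359.416119 − -971.498963·-46.240) / -4076.648604 = -1.532884

x=30.358 y=-1.533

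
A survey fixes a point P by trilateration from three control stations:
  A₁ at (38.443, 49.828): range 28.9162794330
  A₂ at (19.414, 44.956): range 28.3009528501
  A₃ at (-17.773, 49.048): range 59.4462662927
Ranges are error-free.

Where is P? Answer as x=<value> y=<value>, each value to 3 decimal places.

eq1: (x − 38.443)² + (y − 49.828)² = 28.9162794330²
eq2: (x − 19.414)² + (y − 44.956)² = 28.3009528501²
eq3: (x + 17.773)² + (y − 49.048)² = 59.4462662927²
eq2−eq1, eq2−eq3 (x²,y² cancel):
  38.058·x + 9.744·y = 1527.541217
  -74.374·x + 8.184·y = -2409.274143
det = 38.058·8.184 − 9.744·-74.374 = 1036.166928
x = (1527.541217·8.184 − 9.744·-2409.274143) / 1036.166928 = 34.721591
y = (38.058·-2409.274143 − 1527.541217·-74.374) / 1036.166928 = 21.152186

x=34.722 y=21.152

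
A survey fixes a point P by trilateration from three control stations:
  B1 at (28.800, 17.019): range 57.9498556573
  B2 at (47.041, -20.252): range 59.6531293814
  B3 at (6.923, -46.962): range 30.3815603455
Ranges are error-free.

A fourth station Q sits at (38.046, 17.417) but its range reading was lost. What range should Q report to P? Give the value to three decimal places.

65.117

eq1: (x − 28.800)² + (y − 17.019)² = 57.9498556573²
eq2: (x − 47.041)² + (y + 20.252)² = 59.6531293814²
eq3: (x − 6.923)² + (y + 46.962)² = 30.3815603455²
eq3−eq1, eq3−eq2 (x²,y² cancel):
  43.754·x + 127.962·y = -3569.417574
  80.236·x + 53.420·y = -2265.814824
det = 43.754·53.420 − 127.962·80.236 = -7929.820352
x = (-3569.417574·53.420 − 127.962·-2265.814824) / -7929.820352 = -12.517296
y = (43.754·-2265.814824 − -3569.417574·80.236) / -7929.820352 = -23.614321
|P − Q| = √((-12.517296 − 38.046)² + (-23.614321 − 17.417)²) = 65.116943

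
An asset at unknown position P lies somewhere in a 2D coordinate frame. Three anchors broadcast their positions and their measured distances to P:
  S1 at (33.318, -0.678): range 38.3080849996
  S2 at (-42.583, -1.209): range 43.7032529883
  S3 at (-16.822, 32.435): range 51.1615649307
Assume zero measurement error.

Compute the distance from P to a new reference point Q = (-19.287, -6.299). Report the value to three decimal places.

eq1: (x − 33.318)² + (y + 0.678)² = 38.3080849996²
eq2: (x + 42.583)² + (y + 1.209)² = 43.7032529883²
eq3: (x + 16.822)² + (y − 32.435)² = 51.1615649307²
eq1−eq2, eq1−eq3 (x²,y² cancel):
  -151.802·x − 1.062·y = 261.759817
  -100.280·x + 66.226·y = -925.536249
det = -151.802·66.226 − -1.062·-100.280 = -10159.736612
x = (261.759817·66.226 − -1.062·-925.536249) / -10159.736612 = -1.609529
y = (-151.802·-925.536249 − 261.759817·-100.280) / -10159.736612 = -16.412584
|P − Q| = √((-1.609529 − -19.287)² + (-16.412584 − -6.299)²) = 20.366089

20.366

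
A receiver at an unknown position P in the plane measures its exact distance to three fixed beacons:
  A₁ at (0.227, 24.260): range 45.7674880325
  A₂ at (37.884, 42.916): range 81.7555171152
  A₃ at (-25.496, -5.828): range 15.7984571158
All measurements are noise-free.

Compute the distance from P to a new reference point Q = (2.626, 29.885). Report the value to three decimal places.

51.879

eq1: (x − 0.227)² + (y − 24.260)² = 45.7674880325²
eq2: (x − 37.884)² + (y − 42.916)² = 81.7555171152²
eq3: (x + 25.496)² + (y + 5.828)² = 15.7984571158²
eq1−eq3, eq1−eq2 (x²,y² cancel):
  -51.446·x − 60.176·y = 1940.484185
  75.314·x + 37.312·y = -1900.920235
det = -51.446·37.312 − -60.176·75.314 = 2612.542112
x = (1940.484185·37.312 − -60.176·-1900.920235) / 2612.542112 = -16.071102
y = (-51.446·-1900.920235 − 1940.484185·75.314) / 2612.542112 = -18.507217
|P − Q| = √((-16.071102 − 2.626)² + (-18.507217 − 29.885)²) = 51.878592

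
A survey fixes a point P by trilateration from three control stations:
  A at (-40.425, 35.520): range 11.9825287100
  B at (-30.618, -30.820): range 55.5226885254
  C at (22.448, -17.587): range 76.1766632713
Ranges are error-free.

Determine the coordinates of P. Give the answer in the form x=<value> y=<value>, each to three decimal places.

eq1: (x + 40.425)² + (y − 35.520)² = 11.9825287100²
eq2: (x + 30.618)² + (y + 30.820)² = 55.5226885254²
eq3: (x − 22.448)² + (y + 17.587)² = 76.1766632713²
eq2−eq3, eq2−eq1 (x²,y² cancel):
  106.132·x + 26.466·y = -3794.234137
  -19.614·x + 132.680·y = 3947.704648
det = 106.132·132.680 − 26.466·-19.614 = 14600.697884
x = (-3794.234137·132.680 − 26.466·3947.704648) / 14600.697884 = -41.634923
y = (106.132·3947.704648 − -3794.234137·-19.614) / 14600.697884 = 23.598713

x=-41.635 y=23.599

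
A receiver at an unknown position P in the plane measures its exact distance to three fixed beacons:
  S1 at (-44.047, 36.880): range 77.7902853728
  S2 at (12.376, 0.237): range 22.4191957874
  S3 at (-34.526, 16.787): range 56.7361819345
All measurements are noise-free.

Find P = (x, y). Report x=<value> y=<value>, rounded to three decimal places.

x=7.261 y=-21.591

eq1: (x + 44.047)² + (y − 36.880)² = 77.7902853728²
eq2: (x − 12.376)² + (y − 0.237)² = 22.4191957874²
eq3: (x + 34.526)² + (y − 16.787)² = 56.7361819345²
eq1−eq3, eq1−eq2 (x²,y² cancel):
  19.042·x − 40.186·y = 1005.909594
  112.846·x − 73.286·y = 2401.657095
det = 19.042·-73.286 − -40.186·112.846 = 3139.317344
x = (1005.909594·-73.286 − -40.186·2401.657095) / 3139.317344 = 7.260783
y = (19.042·2401.657095 − 1005.909594·112.846) / 3139.317344 = -21.590847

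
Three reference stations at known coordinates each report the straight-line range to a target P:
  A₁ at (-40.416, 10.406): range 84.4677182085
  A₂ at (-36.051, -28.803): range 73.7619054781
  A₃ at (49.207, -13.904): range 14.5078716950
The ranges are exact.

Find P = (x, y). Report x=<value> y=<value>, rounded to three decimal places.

eq1: (x + 40.416)² + (y − 10.406)² = 84.4677182085²
eq2: (x + 36.051)² + (y + 28.803)² = 73.7619054781²
eq3: (x − 49.207)² + (y + 13.904)² = 14.5078716950²
eq2−eq3, eq2−eq1 (x²,y² cancel):
  170.516·x + 29.798·y = 5715.703014
  -8.730·x + 78.418·y = -2081.526238
det = 170.516·78.418 − 29.798·-8.730 = 13631.660228
x = (5715.703014·78.418 − 29.798·-2081.526238) / 13631.660228 = 37.430460
y = (170.516·-2081.526238 − 5715.703014·-8.730) / 13631.660228 = -22.376984

x=37.430 y=-22.377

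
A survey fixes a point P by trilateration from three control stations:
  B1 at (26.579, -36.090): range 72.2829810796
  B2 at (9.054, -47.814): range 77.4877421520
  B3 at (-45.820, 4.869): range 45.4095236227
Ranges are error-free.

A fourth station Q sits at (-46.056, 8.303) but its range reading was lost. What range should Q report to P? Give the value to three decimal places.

eq1: (x − 26.579)² + (y + 36.090)² = 72.2829810796²
eq2: (x − 9.054)² + (y + 47.814)² = 77.4877421520²
eq3: (x + 45.820)² + (y − 4.869)² = 45.4095236227²
eq2−eq1, eq2−eq3 (x²,y² cancel):
  35.050·x + 23.448·y = 420.298659
  -109.748·x + 105.366·y = 3697.351397
det = 35.050·105.366 − 23.448·-109.748 = 6266.449404
x = (420.298659·105.366 − 23.448·3697.351397) / 6266.449404 = -6.767837
y = (35.050·3697.351397 − 420.298659·-109.748) / 6266.449404 = 28.041255
|P − Q| = √((-6.767837 − -46.056)² + (28.041255 − 8.303)²) = 43.967698

43.968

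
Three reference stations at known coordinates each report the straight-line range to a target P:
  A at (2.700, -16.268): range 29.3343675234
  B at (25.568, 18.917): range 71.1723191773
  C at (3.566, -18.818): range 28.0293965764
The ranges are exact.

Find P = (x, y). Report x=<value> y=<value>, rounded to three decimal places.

eq1: (x − 2.700)² + (y + 16.268)² = 29.3343675234²
eq2: (x − 25.568)² + (y − 18.917)² = 71.1723191773²
eq3: (x − 3.566)² + (y + 18.818)² = 28.0293965764²
eq1−eq3, eq1−eq2 (x²,y² cancel):
  1.732·x − 5.100·y = 169.753702
  45.736·x + 70.370·y = -3465.356210
det = 1.732·70.370 − -5.100·45.736 = 355.134440
x = (169.753702·70.370 − -5.100·-3465.356210) / 355.134440 = -16.128395
y = (1.732·-3465.356210 − 169.753702·45.736) / 355.134440 = -38.762369

x=-16.128 y=-38.762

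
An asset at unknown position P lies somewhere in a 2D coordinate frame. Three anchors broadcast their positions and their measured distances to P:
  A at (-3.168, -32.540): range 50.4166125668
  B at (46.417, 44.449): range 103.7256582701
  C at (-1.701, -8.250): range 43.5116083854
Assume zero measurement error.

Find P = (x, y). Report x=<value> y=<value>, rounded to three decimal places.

x=-45.048 y=-4.471

eq1: (x + 3.168)² + (y + 32.540)² = 50.4166125668²
eq2: (x − 46.417)² + (y − 44.449)² = 103.7256582701²
eq3: (x + 1.701)² + (y + 8.250)² = 43.5116083854²
eq3−eq1, eq3−eq2 (x²,y² cancel):
  -2.934·x − 48.580·y = 349.357165
  96.236·x + 105.398·y = -4806.456530
det = -2.934·105.398 − -48.580·96.236 = 4365.907148
x = (349.357165·105.398 − -48.580·-4806.456530) / 4365.907148 = -45.048166
y = (-2.934·-4806.456530 − 349.357165·96.236) / 4365.907148 = -4.470684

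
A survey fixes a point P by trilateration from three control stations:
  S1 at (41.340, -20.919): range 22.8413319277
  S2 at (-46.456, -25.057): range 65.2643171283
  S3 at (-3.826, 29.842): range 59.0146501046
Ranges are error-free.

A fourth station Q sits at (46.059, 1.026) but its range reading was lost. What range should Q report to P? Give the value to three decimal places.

37.449

eq1: (x − 41.340)² + (y + 20.919)² = 22.8413319277²
eq2: (x + 46.456)² + (y + 25.057)² = 65.2643171283²
eq3: (x + 3.826)² + (y − 29.842)² = 59.0146501046²
eq1−eq2, eq1−eq3 (x²,y² cancel):
  -175.592·x − 8.276·y = -3098.291622
  -90.332·x + 101.522·y = -4202.419404
det = -175.592·101.522 − -8.276·-90.332 = -18574.038656
x = (-3098.291622·101.522 − -8.276·-4202.419404) / -18574.038656 = 18.807110
y = (-175.592·-4202.419404 − -3098.291622·-90.332) / -18574.038656 = -24.660030
|P − Q| = √((18.807110 − 46.059)² + (-24.660030 − 1.026)²) = 37.449134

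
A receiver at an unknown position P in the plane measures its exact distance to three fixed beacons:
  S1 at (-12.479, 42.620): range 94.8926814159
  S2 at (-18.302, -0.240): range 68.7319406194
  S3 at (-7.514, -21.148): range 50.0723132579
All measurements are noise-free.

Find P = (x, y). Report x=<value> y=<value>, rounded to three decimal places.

x=40.211 y=-36.300

eq1: (x + 12.479)² + (y − 42.620)² = 94.8926814159²
eq2: (x + 18.302)² + (y + 0.240)² = 68.7319406194²
eq3: (x + 7.514)² + (y + 21.148)² = 50.0723132579²
eq3−eq1, eq3−eq2 (x²,y² cancel):
  -9.930·x + 127.536·y = -5028.892690
  -21.576·x + 41.816·y = -2385.520402
det = -9.930·41.816 − 127.536·-21.576 = 2336.483856
x = (-5028.892690·41.816 − 127.536·-2385.520402) / 2336.483856 = 40.210658
y = (-9.930·-2385.520402 − -5028.892690·-21.576) / 2336.483856 = -36.300345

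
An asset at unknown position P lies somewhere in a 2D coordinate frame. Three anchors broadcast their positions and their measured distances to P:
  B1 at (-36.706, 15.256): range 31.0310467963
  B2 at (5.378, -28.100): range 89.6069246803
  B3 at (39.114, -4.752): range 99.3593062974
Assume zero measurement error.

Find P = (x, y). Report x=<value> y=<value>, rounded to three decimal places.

x=-47.203 y=44.458

eq1: (x + 36.706)² + (y − 15.256)² = 31.0310467963²
eq2: (x − 5.378)² + (y + 28.100)² = 89.6069246803²
eq3: (x − 39.114)² + (y + 4.752)² = 99.3593062974²
eq2−eq1, eq2−eq3 (x²,y² cancel):
  -84.168·x + 86.712·y = 7828.018173
  67.472·x + 46.696·y = -1108.917181
det = -84.168·46.696 − 86.712·67.472 = -9780.940992
x = (7828.018173·46.696 − 86.712·-1108.917181) / -9780.940992 = -47.203389
y = (-84.168·-1108.917181 − 7828.018173·67.472) / -9780.940992 = 44.457553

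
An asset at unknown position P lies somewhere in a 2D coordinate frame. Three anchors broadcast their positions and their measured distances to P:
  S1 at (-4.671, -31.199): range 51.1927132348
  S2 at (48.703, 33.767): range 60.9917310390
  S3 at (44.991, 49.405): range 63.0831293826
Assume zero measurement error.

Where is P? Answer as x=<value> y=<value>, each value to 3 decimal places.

eq1: (x + 4.671)² + (y + 31.199)² = 51.1927132348²
eq2: (x − 48.703)² + (y − 33.767)² = 60.9917310390²
eq3: (x − 44.991)² + (y − 49.405)² = 63.0831293826²
eq1−eq3, eq1−eq2 (x²,y² cancel):
  99.324·x + 161.208·y = 2111.060940
  106.748·x + 129.932·y = 1417.699289
det = 99.324·129.932 − 161.208·106.748 = -4303.265616
x = (2111.060940·129.932 − 161.208·1417.699289) / -4303.265616 = -10.631438
y = (99.324·1417.699289 − 2111.060940·106.748) / -4303.265616 = 19.645538

x=-10.631 y=19.646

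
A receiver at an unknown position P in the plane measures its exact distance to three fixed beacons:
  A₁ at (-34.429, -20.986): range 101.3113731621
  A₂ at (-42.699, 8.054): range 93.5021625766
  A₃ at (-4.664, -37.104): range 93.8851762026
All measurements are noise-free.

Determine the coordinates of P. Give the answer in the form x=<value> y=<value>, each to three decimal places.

x=43.937 y=43.223

eq1: (x + 34.429)² + (y + 20.986)² = 101.3113731621²
eq2: (x + 42.699)² + (y − 8.054)² = 93.5021625766²
eq3: (x + 4.664)² + (y + 37.104)² = 93.8851762026²
eq1−eq3, eq1−eq2 (x²,y² cancel):
  59.530·x − 32.236·y = 1222.259496
  -16.540·x + 58.080·y = 1783.643205
det = 59.530·58.080 − -32.236·-16.540 = 2924.318960
x = (1222.259496·58.080 − -32.236·1783.643205) / 2924.318960 = 43.937189
y = (59.530·1783.643205 − 1222.259496·-16.540) / 2924.318960 = 43.222526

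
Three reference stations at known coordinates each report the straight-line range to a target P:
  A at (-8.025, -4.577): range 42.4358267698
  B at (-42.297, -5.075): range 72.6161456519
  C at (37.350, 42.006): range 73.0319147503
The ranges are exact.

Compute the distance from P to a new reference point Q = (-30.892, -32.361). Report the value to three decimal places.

eq1: (x + 8.025)² + (y + 4.577)² = 42.4358267698²
eq2: (x + 42.297)² + (y + 5.075)² = 72.6161456519²
eq3: (x − 37.350)² + (y − 42.006)² = 73.0319147503²
eq2−eq1, eq2−eq3 (x²,y² cancel):
  68.544·x + 0.996·y = 1742.862936
  159.294·x + 94.162·y = 1284.178739
det = 68.544·94.162 − 0.996·159.294 = 6295.583304
x = (1742.862936·94.162 − 0.996·1284.178739) / 6295.583304 = 25.864548
y = (68.544·1284.178739 − 1742.862936·159.294) / 6295.583304 = -30.117124
|P − Q| = √((25.864548 − -30.892)² + (-30.117124 − -32.361)²) = 56.800887

56.801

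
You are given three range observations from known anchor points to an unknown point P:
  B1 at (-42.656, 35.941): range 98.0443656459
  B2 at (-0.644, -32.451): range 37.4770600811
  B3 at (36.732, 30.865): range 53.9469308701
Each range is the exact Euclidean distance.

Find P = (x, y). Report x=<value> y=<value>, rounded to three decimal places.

eq1: (x + 42.656)² + (y − 35.941)² = 98.0443656459²
eq2: (x + 0.644)² + (y + 32.451)² = 37.4770600811²
eq3: (x − 36.732)² + (y − 30.865)² = 53.9469308701²
eq2−eq1, eq2−eq3 (x²,y² cancel):
  -84.024·x + 136.784·y = -6150.359923
  74.752·x + 126.632·y = -257.335406
det = -84.024·126.632 − 136.784·74.752 = -20865.004736
x = (-6150.359923·126.632 − 136.784·-257.335406) / -20865.004736 = 35.640203
y = (-84.024·-257.335406 − -6150.359923·74.752) / -20865.004736 = -23.070882

x=35.640 y=-23.071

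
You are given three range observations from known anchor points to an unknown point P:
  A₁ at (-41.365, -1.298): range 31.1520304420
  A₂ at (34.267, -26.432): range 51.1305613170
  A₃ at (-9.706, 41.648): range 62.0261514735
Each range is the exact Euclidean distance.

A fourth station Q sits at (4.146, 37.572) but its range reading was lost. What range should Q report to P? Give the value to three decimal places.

61.157

eq1: (x + 41.365)² + (y + 1.298)² = 31.1520304420²
eq2: (x − 34.267)² + (y + 26.432)² = 51.1305613170²
eq3: (x + 9.706)² + (y − 41.648)² = 62.0261514735²
eq1−eq3, eq1−eq2 (x²,y² cancel):
  63.318·x + 85.892·y = -2760.780155
  151.264·x − 50.268·y = -1483.755416
det = 63.318·-50.268 − 85.892·151.264 = -16175.236712
x = (-2760.780155·-50.268 − 85.892·-1483.755416) / -16175.236712 = -16.458592
y = (63.318·-1483.755416 − -2760.780155·151.264) / -16175.236712 = -20.009489
|P − Q| = √((-16.458592 − 4.146)² + (-20.009489 − 37.572)²) = 61.156987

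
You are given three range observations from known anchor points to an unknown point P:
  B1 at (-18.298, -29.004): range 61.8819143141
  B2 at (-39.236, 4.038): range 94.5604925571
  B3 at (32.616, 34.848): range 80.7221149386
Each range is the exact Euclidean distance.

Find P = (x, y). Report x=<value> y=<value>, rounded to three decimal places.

eq1: (x + 18.298)² + (y + 29.004)² = 61.8819143141²
eq2: (x + 39.236)² + (y − 4.038)² = 94.5604925571²
eq3: (x − 32.616)² + (y − 34.848)² = 80.7221149386²
eq1−eq3, eq1−eq2 (x²,y² cancel):
  101.828·x + 127.704·y = -1584.550781
  -41.876·x + 66.084·y = -4732.595113
det = 101.828·66.084 − 127.704·-41.876 = 12076.934256
x = (-1584.550781·66.084 − 127.704·-4732.595113) / 12076.934256 = 41.372907
y = (101.828·-4732.595113 − -1584.550781·-41.876) / 12076.934256 = -45.397725

x=41.373 y=-45.398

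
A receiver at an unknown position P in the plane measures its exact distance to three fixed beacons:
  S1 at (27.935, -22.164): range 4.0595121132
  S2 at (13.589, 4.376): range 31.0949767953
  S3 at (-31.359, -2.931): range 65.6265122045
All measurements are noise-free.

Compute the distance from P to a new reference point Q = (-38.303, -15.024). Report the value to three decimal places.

eq1: (x − 27.935)² + (y + 22.164)² = 4.0595121132²
eq2: (x − 13.589)² + (y − 4.376)² = 31.0949767953²
eq3: (x + 31.359)² + (y + 2.931)² = 65.6265122045²
eq3−eq2, eq3−eq1 (x²,y² cancel):
  89.896·x + 14.614·y = 2551.774177
  118.588·x − 38.466·y = 4569.988945
det = 89.896·-38.466 − 14.614·118.588 = -5190.984568
x = (2551.774177·-38.466 − 14.614·4569.988945) / -5190.984568 = 31.774774
y = (89.896·4569.988945 − 2551.774177·118.588) / -5190.984568 = -20.846514
|P − Q| = √((31.774774 − -38.303)² + (-20.846514 − -15.024)²) = 70.319244

70.319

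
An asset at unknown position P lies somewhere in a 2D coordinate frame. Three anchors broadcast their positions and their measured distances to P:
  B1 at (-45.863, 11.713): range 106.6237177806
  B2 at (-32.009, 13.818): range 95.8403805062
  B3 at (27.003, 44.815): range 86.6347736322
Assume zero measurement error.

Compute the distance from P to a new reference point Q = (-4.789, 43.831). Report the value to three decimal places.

98.347

eq1: (x + 45.863)² + (y − 11.713)² = 106.6237177806²
eq2: (x + 32.009)² + (y − 13.818)² = 95.8403805062²
eq3: (x − 27.003)² + (y − 44.815)² = 86.6347736322²
eq1−eq2, eq1−eq3 (x²,y² cancel):
  27.708·x + 4.210·y = 1158.142725
  145.732·x + 66.204·y = 4359.970287
det = 27.708·66.204 − 4.210·145.732 = 1220.848712
x = (1158.142725·66.204 − 4.210·4359.970287) / 1220.848712 = 47.768577
y = (27.708·4359.970287 − 1158.142725·145.732) / 1220.848712 = -39.294303
|P − Q| = √((47.768577 − -4.789)² + (-39.294303 − 43.831)²) = 98.346911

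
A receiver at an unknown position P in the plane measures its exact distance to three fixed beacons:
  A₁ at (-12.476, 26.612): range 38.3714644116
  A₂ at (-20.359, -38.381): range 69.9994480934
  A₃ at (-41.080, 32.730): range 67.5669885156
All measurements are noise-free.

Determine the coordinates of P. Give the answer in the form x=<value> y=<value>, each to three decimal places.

eq1: (x + 12.476)² + (y − 26.612)² = 38.3714644116²
eq2: (x + 20.359)² + (y + 38.381)² = 69.9994480934²
eq3: (x + 41.080)² + (y − 32.730)² = 67.5669885156²
eq1−eq3, eq1−eq2 (x²,y² cancel):
  -57.208·x + 12.236·y = -1197.958476
  -15.766·x − 129.986·y = -2403.812530
det = -57.208·-129.986 − 12.236·-15.766 = 7629.151864
x = (-1197.958476·-129.986 − 12.236·-2403.812530) / 7629.151864 = 24.266247
y = (-57.208·-2403.812530 − -1197.958476·-15.766) / 7629.151864 = 15.549604

x=24.266 y=15.550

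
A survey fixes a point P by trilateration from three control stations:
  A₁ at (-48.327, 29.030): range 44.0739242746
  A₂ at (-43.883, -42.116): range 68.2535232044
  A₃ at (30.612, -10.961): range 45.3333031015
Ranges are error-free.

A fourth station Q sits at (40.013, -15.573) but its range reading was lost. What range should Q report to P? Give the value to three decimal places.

55.704

eq1: (x + 48.327)² + (y − 29.030)² = 44.0739242746²
eq2: (x + 43.883)² + (y + 42.116)² = 68.2535232044²
eq3: (x − 30.612)² + (y + 10.961)² = 45.3333031015²
eq3−eq1, eq3−eq2 (x²,y² cancel):
  -157.878·x + 79.982·y = 2233.599333
  -148.990·x − 62.310·y = 38.802020
det = -157.878·-62.310 − 79.982·-148.990 = 21753.896360
x = (2233.599333·-62.310 − 79.982·38.802020) / 21753.896360 = -6.540393
y = (-157.878·38.802020 − 2233.599333·-148.990) / 21753.896360 = 15.016068
|P − Q| = √((-6.540393 − 40.013)² + (15.016068 − -15.573)²) = 55.703765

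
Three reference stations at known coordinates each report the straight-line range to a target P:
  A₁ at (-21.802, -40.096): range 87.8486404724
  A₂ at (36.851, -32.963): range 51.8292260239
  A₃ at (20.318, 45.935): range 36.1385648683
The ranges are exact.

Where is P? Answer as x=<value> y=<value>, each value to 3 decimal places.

x=43.732 y=18.407

eq1: (x + 21.802)² + (y + 40.096)² = 87.8486404724²
eq2: (x − 36.851)² + (y + 32.963)² = 51.8292260239²
eq3: (x − 20.318)² + (y − 45.935)² = 36.1385648683²
eq3−eq1, eq3−eq2 (x²,y² cancel):
  -84.240·x − 172.062·y = -6851.216691
  33.066·x − 157.796·y = -1458.562578
det = -84.240·-157.796 − -172.062·33.066 = 18982.137132
x = (-6851.216691·-157.796 − -172.062·-1458.562578) / 18982.137132 = 43.732241
y = (-84.240·-1458.562578 − -6851.216691·33.066) / 18982.137132 = 18.407392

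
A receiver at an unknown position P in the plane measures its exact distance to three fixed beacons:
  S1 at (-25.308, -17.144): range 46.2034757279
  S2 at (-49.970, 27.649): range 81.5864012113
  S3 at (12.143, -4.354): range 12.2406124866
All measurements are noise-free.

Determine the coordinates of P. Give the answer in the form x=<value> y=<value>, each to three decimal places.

eq1: (x + 25.308)² + (y + 17.144)² = 46.2034757279²
eq2: (x + 49.970)² + (y − 27.649)² = 81.5864012113²
eq3: (x − 12.143)² + (y + 4.354)² = 12.2406124866²
eq1−eq3, eq1−eq2 (x²,y² cancel):
  74.902·x + 25.580·y = 1216.926740
  -49.324·x + 89.586·y = -2194.523192
det = 74.902·89.586 − 25.580·-49.324 = 7971.878492
x = (1216.926740·89.586 − 25.580·-2194.523192) / 7971.878492 = 20.717263
y = (74.902·-2194.523192 − 1216.926740·-49.324) / 7971.878492 = -13.089823

x=20.717 y=-13.090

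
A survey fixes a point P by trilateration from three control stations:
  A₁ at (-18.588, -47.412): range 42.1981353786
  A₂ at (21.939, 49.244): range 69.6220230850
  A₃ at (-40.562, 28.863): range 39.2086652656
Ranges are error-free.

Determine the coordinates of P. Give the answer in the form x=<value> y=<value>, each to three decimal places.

x=-21.326 y=-5.303

eq1: (x + 18.588)² + (y + 47.412)² = 42.1981353786²
eq2: (x − 21.939)² + (y − 49.244)² = 69.6220230850²
eq3: (x + 40.562)² + (y − 28.863)² = 39.2086652656²
eq2−eq1, eq2−eq3 (x²,y² cancel):
  -81.054·x − 193.312·y = 2753.663700
  -125.002·x − 40.762·y = 2881.964023
det = -81.054·-40.762 − -193.312·-125.002 = -20860.463476
x = (2753.663700·-40.762 − -193.312·2881.964023) / -20860.463476 = -21.326151
y = (-81.054·2881.964023 − 2753.663700·-125.002) / -20860.463476 = -5.302795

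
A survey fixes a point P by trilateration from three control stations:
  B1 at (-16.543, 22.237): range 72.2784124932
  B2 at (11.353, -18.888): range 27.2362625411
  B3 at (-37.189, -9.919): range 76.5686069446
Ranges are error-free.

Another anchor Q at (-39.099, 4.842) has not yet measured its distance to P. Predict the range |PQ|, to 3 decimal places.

eq1: (x + 16.543)² + (y − 22.237)² = 72.2784124932²
eq2: (x − 11.353)² + (y + 18.888)² = 27.2362625411²
eq3: (x + 37.189)² + (y + 9.919)² = 76.5686069446²
eq1−eq2, eq1−eq3 (x²,y² cancel):
  55.792·x − 82.250·y = 4199.847050
  -41.292·x − 64.312·y = 74.670607
det = 55.792·-64.312 − -82.250·-41.292 = -6984.362104
x = (4199.847050·-64.312 − -82.250·74.670607) / -6984.362104 = 37.792844
y = (55.792·74.670607 − 4199.847050·-41.292) / -6984.362104 = -25.426246
|P − Q| = √((37.792844 − -39.099)² + (-25.426246 − 4.842)²) = 82.634874

82.635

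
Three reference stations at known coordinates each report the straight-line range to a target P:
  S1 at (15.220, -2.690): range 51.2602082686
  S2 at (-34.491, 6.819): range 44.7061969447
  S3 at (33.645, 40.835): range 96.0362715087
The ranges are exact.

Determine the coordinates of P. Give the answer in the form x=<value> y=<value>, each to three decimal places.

eq1: (x − 15.220)² + (y + 2.690)² = 51.2602082686²
eq2: (x + 34.491)² + (y − 6.819)² = 44.7061969447²
eq3: (x − 33.645)² + (y − 40.835)² = 96.0362715087²
eq3−eq2, eq3−eq1 (x²,y² cancel):
  -136.272·x − 68.032·y = 5660.965992
  -36.850·x − 87.050·y = 4034.757744
det = -136.272·-87.050 − -68.032·-36.850 = 9355.498400
x = (5660.965992·-87.050 − -68.032·4034.757744) / 9355.498400 = -23.333279
y = (-136.272·4034.757744 − 5660.965992·-36.850) / 9355.498400 = -36.472446

x=-23.333 y=-36.472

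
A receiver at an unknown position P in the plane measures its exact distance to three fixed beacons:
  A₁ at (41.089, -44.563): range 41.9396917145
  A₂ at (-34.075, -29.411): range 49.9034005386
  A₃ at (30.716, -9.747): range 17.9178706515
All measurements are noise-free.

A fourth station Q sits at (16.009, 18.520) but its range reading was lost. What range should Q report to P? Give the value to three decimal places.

31.932

eq1: (x − 41.089)² + (y + 44.563)² = 41.9396917145²
eq2: (x + 34.075)² + (y + 29.411)² = 49.9034005386²
eq3: (x − 30.716)² + (y + 9.747)² = 17.9178706515²
eq3−eq2, eq3−eq1 (x²,y² cancel):
  -129.582·x − 39.328·y = -1181.663416
  20.746·x − 69.632·y = 1197.802573
det = -129.582·-69.632 − -39.328·20.746 = 9838.952512
x = (-1181.663416·-69.632 − -39.328·1197.802573) / 9838.952512 = 13.150665
y = (-129.582·1197.802573 − -1181.663416·20.746) / 9838.952512 = -13.283819
|P − Q| = √((13.150665 − 16.009)² + (-13.283819 − 18.520)²) = 31.932006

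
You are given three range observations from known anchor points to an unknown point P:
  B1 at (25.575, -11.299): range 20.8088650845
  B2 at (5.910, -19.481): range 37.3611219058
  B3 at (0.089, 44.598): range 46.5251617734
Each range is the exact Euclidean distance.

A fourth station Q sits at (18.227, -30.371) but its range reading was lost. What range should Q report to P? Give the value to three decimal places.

eq1: (x − 25.575)² + (y + 11.299)² = 20.8088650845²
eq2: (x − 5.910)² + (y + 19.481)² = 37.3611219058²
eq3: (x − 0.089)² + (y − 44.598)² = 46.5251617734²
eq3−eq1, eq3−eq2 (x²,y² cancel):
  50.972·x − 111.794·y = 524.340313
  11.642·x − 128.158·y = -805.814816
det = 50.972·-128.158 − -111.794·11.642 = -5230.963828
x = (524.340313·-128.158 − -111.794·-805.814816) / -5230.963828 = 30.067818
y = (50.972·-805.814816 − 524.340313·11.642) / -5230.963828 = 9.019057
|P − Q| = √((30.067818 − 18.227)² + (9.019057 − -30.371)²) = 41.131273

41.131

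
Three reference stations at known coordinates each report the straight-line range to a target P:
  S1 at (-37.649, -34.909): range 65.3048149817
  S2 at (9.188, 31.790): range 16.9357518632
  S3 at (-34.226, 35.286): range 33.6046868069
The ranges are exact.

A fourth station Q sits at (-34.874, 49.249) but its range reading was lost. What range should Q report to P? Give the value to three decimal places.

42.003

eq1: (x + 37.649)² + (y + 34.909)² = 65.3048149817²
eq2: (x − 9.188)² + (y − 31.790)² = 16.9357518632²
eq3: (x + 34.226)² + (y − 35.286)² = 33.6046868069²
eq1−eq3, eq1−eq2 (x²,y² cancel):
  6.846·x + 140.390·y = 2915.879274
  93.674·x + 133.398·y = 2436.837131
det = 6.846·133.398 − 140.390·93.674 = -12237.650152
x = (2915.879274·133.398 − 140.390·2436.837131) / -12237.650152 = -3.829567
y = (6.846·2436.837131 − 2915.879274·93.674) / -12237.650152 = 20.956596
|P − Q| = √((-3.829567 − -34.874)² + (20.956596 − 49.249)²) = 42.002583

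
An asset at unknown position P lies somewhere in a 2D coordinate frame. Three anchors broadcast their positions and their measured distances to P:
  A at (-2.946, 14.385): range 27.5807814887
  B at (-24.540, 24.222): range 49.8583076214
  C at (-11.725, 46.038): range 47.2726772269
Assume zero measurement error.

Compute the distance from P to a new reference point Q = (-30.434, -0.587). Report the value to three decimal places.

eq1: (x + 2.946)² + (y − 14.385)² = 27.5807814887²
eq2: (x + 24.540)² + (y − 24.222)² = 49.8583076214²
eq3: (x + 11.725)² + (y − 46.038)² = 47.2726772269²
eq3−eq1, eq3−eq2 (x²,y² cancel):
  17.558·x − 63.306·y = -567.359423
  -25.630·x − 43.632·y = -1319.201012
det = 17.558·-43.632 − -63.306·-25.630 = -2388.623436
x = (-567.359423·-43.632 − -63.306·-1319.201012) / -2388.623436 = 24.599237
y = (17.558·-1319.201012 − -567.359423·-25.630) / -2388.623436 = 15.784804
|P − Q| = √((24.599237 − -30.434)² + (15.784804 − -0.587)²) = 57.416836

57.417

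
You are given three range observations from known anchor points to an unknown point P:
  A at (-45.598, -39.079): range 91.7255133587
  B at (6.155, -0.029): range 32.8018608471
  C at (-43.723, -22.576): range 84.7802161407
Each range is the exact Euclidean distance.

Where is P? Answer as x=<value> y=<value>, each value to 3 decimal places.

x=38.806 y=-3.169

eq1: (x + 45.598)² + (y + 39.079)² = 91.7255133587²
eq2: (x − 6.155)² + (y + 0.029)² = 32.8018608471²
eq3: (x + 43.723)² + (y + 22.576)² = 84.7802161407²
eq1−eq2, eq1−eq3 (x²,y² cancel):
  103.506·x + 78.100·y = 3769.146747
  3.750·x + 33.006·y = 40.915412
det = 103.506·33.006 − 78.100·3.750 = 3123.444036
x = (3769.146747·33.006 − 78.100·40.915412) / 3123.444036 = 38.806190
y = (103.506·40.915412 − 3769.146747·3.750) / 3123.444036 = -3.169357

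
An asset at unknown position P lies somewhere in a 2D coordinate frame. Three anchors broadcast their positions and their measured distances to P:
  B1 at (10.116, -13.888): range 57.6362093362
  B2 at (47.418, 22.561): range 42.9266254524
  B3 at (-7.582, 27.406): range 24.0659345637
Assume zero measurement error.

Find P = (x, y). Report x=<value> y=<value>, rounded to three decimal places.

x=10.084 y=43.748

eq1: (x − 10.116)² + (y + 13.888)² = 57.6362093362²
eq2: (x − 47.418)² + (y − 22.561)² = 42.9266254524²
eq3: (x + 7.582)² + (y − 27.406)² = 24.0659345637²
eq1−eq2, eq1−eq3 (x²,y² cancel):
  74.604·x + 72.898·y = 3941.492899
  -35.396·x + 82.588·y = 3256.128980
det = 74.604·82.588 − 72.898·-35.396 = 8741.692760
x = (3941.492899·82.588 − 72.898·3256.128980) / 8741.692760 = 10.084400
y = (74.604·3256.128980 − 3941.492899·-35.396) / 8741.692760 = 43.748201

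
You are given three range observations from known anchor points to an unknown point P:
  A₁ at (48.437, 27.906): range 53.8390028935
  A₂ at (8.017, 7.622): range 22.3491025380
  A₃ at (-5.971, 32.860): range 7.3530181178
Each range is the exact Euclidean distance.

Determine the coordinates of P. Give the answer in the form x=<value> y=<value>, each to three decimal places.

eq1: (x − 48.437)² + (y − 27.906)² = 53.8390028935²
eq2: (x − 8.017)² + (y − 7.622)² = 22.3491025380²
eq3: (x + 5.971)² + (y − 32.860)² = 7.3530181178²
eq3−eq2, eq3−eq1 (x²,y² cancel):
  27.976·x − 50.476·y = -1438.480777
  108.816·x − 9.908·y = -835.115993
det = 27.976·-9.908 − -50.476·108.816 = 5215.410208
x = (-1438.480777·-9.908 − -50.476·-835.115993) / 5215.410208 = -5.349694
y = (27.976·-835.115993 − -1438.480777·108.816) / 5215.410208 = 25.533278

x=-5.350 y=25.533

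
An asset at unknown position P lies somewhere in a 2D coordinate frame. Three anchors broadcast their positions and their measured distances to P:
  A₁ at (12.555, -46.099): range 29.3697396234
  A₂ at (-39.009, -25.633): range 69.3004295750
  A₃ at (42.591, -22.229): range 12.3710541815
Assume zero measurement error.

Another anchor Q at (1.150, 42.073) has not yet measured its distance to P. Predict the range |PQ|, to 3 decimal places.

eq1: (x − 12.555)² + (y + 46.099)² = 29.3697396234²
eq2: (x + 39.009)² + (y + 25.633)² = 69.3004295750²
eq3: (x − 42.591)² + (y + 22.229)² = 12.3710541815²
eq3−eq1, eq3−eq2 (x²,y² cancel):
  -60.072·x − 47.740·y = -734.914520
  -163.200·x − 6.808·y = -4778.875510
det = -60.072·-6.808 − -47.740·-163.200 = -7382.197824
x = (-734.914520·-6.808 − -47.740·-4778.875510) / -7382.197824 = 30.226800
y = (-60.072·-4778.875510 − -734.914520·-163.200) / -7382.197824 = -22.640759
|P − Q| = √((30.226800 − 1.150)² + (-22.640759 − 42.073)²) = 70.945972

70.946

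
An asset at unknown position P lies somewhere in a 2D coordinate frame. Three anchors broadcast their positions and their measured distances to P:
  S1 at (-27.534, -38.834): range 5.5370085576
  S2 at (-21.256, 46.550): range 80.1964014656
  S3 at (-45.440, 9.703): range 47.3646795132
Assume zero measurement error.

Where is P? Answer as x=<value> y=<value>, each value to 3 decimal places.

x=-26.034 y=-33.504

eq1: (x + 27.534)² + (y + 38.834)² = 5.5370085576²
eq2: (x + 21.256)² + (y − 46.550)² = 80.1964014656²
eq3: (x + 45.440)² + (y − 9.703)² = 47.3646795132²
eq1−eq2, eq1−eq3 (x²,y² cancel):
  12.556·x + 170.768·y = -6048.285020
  -35.812·x + 97.074·y = -2320.013305
det = 12.556·97.074 − 170.768·-35.812 = 7334.404760
x = (-6048.285020·97.074 − 170.768·-2320.013305) / 7334.404760 = -26.034449
y = (12.556·-2320.013305 − -6048.285020·-35.812) / 7334.404760 = -33.503915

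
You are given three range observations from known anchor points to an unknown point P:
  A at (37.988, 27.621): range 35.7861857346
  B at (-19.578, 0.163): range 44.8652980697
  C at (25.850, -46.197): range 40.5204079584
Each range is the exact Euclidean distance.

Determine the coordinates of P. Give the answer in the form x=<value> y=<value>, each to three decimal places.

eq1: (x − 37.988)² + (y − 27.621)² = 35.7861857346²
eq2: (x + 19.578)² + (y − 0.163)² = 44.8652980697²
eq3: (x − 25.850)² + (y + 46.197)² = 40.5204079584²
eq3−eq1, eq3−eq2 (x²,y² cancel):
  24.276·x + 147.636·y = -235.125152
  -90.856·x + 92.720·y = -2790.052166
det = 24.276·92.720 − 147.636·-90.856 = 15664.487136
x = (-235.125152·92.720 − 147.636·-2790.052166) / 15664.487136 = 24.904188
y = (24.276·-2790.052166 − -235.125152·-90.856) / 15664.487136 = -5.687632

x=24.904 y=-5.688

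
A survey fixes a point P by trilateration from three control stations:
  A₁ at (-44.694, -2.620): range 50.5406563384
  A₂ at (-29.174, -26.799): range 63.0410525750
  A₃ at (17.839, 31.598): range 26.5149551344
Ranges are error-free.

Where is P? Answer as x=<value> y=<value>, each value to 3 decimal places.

eq1: (x + 44.694)² + (y + 2.620)² = 50.5406563384²
eq2: (x + 29.174)² + (y + 26.799)² = 63.0410525750²
eq3: (x − 17.839)² + (y − 31.598)² = 26.5149551344²
eq2−eq3, eq2−eq1 (x²,y² cancel):
  94.026·x + 116.794·y = 3018.486312
  -31.040·x + 48.358·y = 1854.925726
det = 94.026·48.358 − 116.794·-31.040 = 8172.195068
x = (3018.486312·48.358 − 116.794·1854.925726) / 8172.195068 = -8.648378
y = (94.026·1854.925726 − 3018.486312·-31.040) / 8172.195068 = 32.806983

x=-8.648 y=32.807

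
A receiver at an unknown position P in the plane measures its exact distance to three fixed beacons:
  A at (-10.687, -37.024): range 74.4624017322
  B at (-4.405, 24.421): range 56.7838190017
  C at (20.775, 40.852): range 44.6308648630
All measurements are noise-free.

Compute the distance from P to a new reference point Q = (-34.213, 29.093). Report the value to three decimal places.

eq1: (x + 10.687)² + (y + 37.024)² = 74.4624017322²
eq2: (x + 4.405)² + (y − 24.421)² = 56.7838190017²
eq3: (x − 20.775)² + (y − 40.852)² = 44.6308648630²
eq3−eq1, eq3−eq2 (x²,y² cancel):
  -62.924·x − 155.752·y = -4168.233157
  -50.360·x − 32.862·y = -2717.185265
det = -62.924·-32.862 − -155.752·-50.360 = -5775.862232
x = (-4168.233157·-32.862 − -155.752·-2717.185265) / -5775.862232 = 49.556335
y = (-62.924·-2717.185265 − -4168.233157·-50.360) / -5775.862232 = 6.741168
|P − Q| = √((49.556335 − -34.213)² + (6.741168 − 29.093)²) = 86.700091

86.700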